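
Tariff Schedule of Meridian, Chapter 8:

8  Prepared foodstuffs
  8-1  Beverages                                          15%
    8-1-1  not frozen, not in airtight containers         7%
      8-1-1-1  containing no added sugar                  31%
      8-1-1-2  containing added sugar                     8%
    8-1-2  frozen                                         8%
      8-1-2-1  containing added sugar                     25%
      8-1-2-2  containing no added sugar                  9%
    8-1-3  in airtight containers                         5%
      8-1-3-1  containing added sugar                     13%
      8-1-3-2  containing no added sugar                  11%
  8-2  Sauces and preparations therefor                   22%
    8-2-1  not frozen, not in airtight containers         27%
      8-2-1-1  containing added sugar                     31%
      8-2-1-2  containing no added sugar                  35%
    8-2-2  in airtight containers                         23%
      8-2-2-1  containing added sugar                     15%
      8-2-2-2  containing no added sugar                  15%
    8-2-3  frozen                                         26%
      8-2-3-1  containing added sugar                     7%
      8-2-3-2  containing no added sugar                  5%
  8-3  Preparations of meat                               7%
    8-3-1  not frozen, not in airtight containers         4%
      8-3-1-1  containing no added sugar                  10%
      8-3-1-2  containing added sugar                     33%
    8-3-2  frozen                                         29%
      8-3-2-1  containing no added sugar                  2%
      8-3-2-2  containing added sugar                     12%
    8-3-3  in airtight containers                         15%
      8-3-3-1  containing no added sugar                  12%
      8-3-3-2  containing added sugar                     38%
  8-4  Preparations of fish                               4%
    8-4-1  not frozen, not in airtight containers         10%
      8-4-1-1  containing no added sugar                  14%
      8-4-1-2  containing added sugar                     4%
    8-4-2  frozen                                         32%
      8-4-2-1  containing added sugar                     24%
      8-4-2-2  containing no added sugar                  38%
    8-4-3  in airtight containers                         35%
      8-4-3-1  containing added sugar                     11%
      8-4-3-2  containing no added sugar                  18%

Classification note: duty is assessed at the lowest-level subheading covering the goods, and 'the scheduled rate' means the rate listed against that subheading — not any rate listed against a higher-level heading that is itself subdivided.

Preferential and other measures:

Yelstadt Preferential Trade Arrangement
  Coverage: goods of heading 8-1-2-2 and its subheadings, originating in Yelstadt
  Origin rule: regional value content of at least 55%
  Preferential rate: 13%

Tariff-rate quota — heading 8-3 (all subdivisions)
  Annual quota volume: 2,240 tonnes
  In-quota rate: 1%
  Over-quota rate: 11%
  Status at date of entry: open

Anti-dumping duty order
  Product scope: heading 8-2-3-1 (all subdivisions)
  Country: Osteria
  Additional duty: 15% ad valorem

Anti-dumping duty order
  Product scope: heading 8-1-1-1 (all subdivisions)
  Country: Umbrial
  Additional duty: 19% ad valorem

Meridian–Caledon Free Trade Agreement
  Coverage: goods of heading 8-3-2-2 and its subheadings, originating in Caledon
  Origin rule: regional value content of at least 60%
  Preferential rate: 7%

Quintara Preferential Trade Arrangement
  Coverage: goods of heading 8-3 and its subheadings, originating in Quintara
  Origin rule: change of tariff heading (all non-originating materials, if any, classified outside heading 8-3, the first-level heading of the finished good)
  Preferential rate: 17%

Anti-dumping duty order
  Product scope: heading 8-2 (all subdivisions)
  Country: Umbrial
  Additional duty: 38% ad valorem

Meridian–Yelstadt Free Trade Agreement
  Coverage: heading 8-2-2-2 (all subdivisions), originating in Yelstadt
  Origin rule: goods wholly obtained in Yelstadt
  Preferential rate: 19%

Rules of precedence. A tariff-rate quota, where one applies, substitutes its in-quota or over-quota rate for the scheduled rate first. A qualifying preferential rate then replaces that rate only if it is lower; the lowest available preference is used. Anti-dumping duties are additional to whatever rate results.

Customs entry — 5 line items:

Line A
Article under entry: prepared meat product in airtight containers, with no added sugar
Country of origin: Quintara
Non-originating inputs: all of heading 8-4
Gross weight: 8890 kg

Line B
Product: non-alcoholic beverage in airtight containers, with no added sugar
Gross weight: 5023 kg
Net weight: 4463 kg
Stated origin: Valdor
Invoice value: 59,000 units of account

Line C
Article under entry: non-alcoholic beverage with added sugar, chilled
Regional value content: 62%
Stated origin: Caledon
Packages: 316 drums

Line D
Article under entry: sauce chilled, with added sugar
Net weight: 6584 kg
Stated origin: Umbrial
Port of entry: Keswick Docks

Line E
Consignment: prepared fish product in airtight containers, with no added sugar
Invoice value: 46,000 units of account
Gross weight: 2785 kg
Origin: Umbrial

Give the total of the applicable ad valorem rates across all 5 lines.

107%

Line A: prepared meat product → 8-3; in airtight containers → 8-3-3; with no added sugar → 8-3-3-1. Scheduled 12%. quota on 8-3 open → in-quota 1%; Quintara agreement on 8-3: CTH met → 17% available; preference 17% not lower than 1% → no reduction. → 1%.
Line B: non-alcoholic beverage → 8-1; in airtight containers → 8-1-3; with no added sugar → 8-1-3-2. Scheduled 11%. No special measure applies. → 11%.
Line C: non-alcoholic beverage → 8-1; chilled → 8-1-1; with added sugar → 8-1-1-2. Scheduled 8%. Caledon agreement on 8-3-2-2: 8-1-1-2 not covered. → 8%.
Line D: sauce → 8-2; chilled → 8-2-1; with added sugar → 8-2-1-1. Scheduled 31%. anti-dumping (Umbrial, 8-2): +38%; total 31% + 38% = 69%. → 69%.
Line E: prepared fish product → 8-4; in airtight containers → 8-4-3; with no added sugar → 8-4-3-2. Scheduled 18%. No special measure applies. → 18%.
Sum: 1% + 11% + 8% + 69% + 18% = 107%.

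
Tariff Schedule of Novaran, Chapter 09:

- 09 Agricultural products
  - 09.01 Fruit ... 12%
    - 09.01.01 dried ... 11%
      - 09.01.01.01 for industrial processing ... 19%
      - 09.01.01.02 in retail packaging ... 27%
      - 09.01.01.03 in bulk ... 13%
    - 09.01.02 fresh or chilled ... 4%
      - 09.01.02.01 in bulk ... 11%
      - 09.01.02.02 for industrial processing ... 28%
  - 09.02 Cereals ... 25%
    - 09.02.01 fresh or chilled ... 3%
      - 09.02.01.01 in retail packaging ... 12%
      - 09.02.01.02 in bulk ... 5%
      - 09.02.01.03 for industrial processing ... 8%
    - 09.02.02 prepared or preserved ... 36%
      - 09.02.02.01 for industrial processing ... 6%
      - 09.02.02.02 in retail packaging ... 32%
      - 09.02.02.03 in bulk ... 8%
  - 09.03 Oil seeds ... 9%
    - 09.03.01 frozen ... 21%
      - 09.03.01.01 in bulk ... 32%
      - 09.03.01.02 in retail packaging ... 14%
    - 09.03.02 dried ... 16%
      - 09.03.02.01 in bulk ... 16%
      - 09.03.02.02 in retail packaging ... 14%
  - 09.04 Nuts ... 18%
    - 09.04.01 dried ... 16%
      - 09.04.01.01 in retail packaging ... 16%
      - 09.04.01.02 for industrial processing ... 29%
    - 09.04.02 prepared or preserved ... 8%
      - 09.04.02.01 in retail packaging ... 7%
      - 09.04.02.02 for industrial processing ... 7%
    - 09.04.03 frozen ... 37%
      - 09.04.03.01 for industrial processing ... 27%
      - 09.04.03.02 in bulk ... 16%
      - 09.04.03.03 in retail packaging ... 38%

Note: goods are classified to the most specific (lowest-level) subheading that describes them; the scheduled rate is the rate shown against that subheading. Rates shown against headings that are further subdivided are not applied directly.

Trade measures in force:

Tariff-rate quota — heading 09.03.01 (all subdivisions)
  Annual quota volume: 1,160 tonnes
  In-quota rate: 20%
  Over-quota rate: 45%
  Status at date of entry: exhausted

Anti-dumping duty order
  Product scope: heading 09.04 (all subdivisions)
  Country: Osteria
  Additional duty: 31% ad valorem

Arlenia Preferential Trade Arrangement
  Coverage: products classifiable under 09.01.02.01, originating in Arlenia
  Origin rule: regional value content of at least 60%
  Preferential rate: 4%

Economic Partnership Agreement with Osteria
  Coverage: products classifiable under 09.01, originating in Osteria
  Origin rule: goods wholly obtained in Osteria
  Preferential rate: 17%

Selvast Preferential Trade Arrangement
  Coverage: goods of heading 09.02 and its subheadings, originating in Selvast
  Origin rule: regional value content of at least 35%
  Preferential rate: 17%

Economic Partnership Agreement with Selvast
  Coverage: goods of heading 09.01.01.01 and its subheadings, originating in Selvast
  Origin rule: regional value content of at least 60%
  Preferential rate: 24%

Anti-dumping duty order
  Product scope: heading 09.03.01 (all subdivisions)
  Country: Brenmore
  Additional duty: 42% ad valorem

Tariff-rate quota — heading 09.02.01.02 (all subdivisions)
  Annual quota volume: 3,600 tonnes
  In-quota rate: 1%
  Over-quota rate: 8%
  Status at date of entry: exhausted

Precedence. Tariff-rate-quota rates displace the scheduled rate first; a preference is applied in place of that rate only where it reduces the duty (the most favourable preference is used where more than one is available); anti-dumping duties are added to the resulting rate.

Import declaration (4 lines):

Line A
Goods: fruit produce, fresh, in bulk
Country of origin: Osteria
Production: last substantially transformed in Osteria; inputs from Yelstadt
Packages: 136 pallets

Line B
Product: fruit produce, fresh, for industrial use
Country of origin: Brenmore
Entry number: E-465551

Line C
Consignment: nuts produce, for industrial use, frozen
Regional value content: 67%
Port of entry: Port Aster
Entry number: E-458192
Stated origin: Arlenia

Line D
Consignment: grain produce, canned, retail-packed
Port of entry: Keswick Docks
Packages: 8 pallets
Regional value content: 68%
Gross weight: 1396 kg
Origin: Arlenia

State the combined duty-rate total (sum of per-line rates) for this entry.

98%

Line A: fruit → 09.01; fresh → 09.01.02; in bulk → 09.01.02.01. Scheduled 11%. Osteria agreement on 09.01: not wholly obtained. → 11%.
Line B: fruit → 09.01; fresh → 09.01.02; for industrial use → 09.01.02.02. Scheduled 28%. No special measure applies. → 28%.
Line C: nuts → 09.04; frozen → 09.04.03; for industrial use → 09.04.03.01. Scheduled 27%. Arlenia agreement on 09.01.02.01: 09.04.03.01 not covered. → 27%.
Line D: grain → 09.02; canned → 09.02.02; retail-packed → 09.02.02.02. Scheduled 32%. Arlenia agreement on 09.01.02.01: 09.02.02.02 not covered. → 32%.
Sum: 11% + 28% + 27% + 32% = 98%.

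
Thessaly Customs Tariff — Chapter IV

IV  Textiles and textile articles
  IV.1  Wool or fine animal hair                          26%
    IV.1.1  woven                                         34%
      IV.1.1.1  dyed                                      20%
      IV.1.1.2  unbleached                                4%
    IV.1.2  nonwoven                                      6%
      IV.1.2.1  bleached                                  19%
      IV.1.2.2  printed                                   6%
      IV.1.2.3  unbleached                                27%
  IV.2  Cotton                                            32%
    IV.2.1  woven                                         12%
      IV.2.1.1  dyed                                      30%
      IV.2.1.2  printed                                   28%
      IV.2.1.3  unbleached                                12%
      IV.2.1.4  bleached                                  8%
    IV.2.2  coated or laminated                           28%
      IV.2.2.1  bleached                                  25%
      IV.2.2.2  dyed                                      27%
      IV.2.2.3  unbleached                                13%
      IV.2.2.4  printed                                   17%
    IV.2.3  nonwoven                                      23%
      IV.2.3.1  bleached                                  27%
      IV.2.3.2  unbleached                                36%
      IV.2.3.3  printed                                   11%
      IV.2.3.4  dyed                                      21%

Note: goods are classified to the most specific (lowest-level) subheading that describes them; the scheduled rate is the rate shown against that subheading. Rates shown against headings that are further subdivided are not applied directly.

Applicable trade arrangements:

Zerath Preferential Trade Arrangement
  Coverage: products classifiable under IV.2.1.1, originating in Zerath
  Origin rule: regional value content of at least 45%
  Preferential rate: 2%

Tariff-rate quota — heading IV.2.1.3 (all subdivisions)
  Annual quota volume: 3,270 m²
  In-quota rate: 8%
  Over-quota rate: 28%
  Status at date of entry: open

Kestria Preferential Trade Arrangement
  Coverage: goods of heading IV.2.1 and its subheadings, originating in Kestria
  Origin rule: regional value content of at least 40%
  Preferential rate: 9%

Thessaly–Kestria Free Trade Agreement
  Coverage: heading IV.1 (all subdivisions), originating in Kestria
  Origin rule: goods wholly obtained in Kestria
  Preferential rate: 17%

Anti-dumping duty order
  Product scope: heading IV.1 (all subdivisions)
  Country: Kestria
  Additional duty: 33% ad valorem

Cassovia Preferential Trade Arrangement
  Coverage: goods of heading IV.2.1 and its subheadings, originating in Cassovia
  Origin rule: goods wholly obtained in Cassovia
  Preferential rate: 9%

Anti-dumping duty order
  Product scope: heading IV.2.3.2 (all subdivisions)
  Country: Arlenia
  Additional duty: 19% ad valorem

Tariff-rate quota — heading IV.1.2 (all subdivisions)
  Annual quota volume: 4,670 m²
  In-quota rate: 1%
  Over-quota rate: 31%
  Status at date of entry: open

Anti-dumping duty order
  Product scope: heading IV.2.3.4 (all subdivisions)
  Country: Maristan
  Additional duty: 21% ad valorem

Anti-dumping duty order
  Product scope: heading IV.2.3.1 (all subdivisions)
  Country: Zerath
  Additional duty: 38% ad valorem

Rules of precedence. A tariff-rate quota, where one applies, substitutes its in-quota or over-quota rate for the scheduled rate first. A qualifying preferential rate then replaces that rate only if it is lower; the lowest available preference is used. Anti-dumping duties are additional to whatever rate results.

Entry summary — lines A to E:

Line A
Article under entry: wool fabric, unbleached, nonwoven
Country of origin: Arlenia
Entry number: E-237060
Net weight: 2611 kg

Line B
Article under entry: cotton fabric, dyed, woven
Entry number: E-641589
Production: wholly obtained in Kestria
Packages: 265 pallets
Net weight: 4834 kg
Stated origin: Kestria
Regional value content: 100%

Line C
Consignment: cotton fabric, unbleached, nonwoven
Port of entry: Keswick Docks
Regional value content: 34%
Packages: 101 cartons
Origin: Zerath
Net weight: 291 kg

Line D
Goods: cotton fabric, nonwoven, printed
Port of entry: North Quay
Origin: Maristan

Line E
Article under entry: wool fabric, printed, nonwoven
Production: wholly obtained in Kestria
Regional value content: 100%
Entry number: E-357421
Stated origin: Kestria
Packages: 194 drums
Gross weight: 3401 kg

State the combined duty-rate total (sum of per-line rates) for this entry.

Line A: wool → IV.1; nonwoven → IV.1.2; unbleached → IV.1.2.3. Scheduled 27%. quota on IV.1.2 open → in-quota 1%. → 1%.
Line B: cotton → IV.2; woven → IV.2.1; dyed → IV.2.1.1. Scheduled 30%. Kestria agreement on IV.2.1: RVC ≥ 40% → 9% available; Kestria agreement on IV.1: IV.2.1.1 not covered; preferential 9%. → 9%.
Line C: cotton → IV.2; nonwoven → IV.2.3; unbleached → IV.2.3.2. Scheduled 36%. Zerath agreement on IV.2.1.1: IV.2.3.2 not covered. → 36%.
Line D: cotton → IV.2; nonwoven → IV.2.3; printed → IV.2.3.3. Scheduled 11%. No special measure applies. → 11%.
Line E: wool → IV.1; nonwoven → IV.1.2; printed → IV.1.2.2. Scheduled 6%. quota on IV.1.2 open → in-quota 1%; Kestria agreement on IV.2.1: IV.1.2.2 not covered; Kestria agreement on IV.1: wholly obtained → 17% available; preference 17% not lower than 1% → no reduction; anti-dumping (Kestria, IV.1): +33%; total 1% + 33% = 34%. → 34%.
Sum: 1% + 9% + 36% + 11% + 34% = 91%.

91%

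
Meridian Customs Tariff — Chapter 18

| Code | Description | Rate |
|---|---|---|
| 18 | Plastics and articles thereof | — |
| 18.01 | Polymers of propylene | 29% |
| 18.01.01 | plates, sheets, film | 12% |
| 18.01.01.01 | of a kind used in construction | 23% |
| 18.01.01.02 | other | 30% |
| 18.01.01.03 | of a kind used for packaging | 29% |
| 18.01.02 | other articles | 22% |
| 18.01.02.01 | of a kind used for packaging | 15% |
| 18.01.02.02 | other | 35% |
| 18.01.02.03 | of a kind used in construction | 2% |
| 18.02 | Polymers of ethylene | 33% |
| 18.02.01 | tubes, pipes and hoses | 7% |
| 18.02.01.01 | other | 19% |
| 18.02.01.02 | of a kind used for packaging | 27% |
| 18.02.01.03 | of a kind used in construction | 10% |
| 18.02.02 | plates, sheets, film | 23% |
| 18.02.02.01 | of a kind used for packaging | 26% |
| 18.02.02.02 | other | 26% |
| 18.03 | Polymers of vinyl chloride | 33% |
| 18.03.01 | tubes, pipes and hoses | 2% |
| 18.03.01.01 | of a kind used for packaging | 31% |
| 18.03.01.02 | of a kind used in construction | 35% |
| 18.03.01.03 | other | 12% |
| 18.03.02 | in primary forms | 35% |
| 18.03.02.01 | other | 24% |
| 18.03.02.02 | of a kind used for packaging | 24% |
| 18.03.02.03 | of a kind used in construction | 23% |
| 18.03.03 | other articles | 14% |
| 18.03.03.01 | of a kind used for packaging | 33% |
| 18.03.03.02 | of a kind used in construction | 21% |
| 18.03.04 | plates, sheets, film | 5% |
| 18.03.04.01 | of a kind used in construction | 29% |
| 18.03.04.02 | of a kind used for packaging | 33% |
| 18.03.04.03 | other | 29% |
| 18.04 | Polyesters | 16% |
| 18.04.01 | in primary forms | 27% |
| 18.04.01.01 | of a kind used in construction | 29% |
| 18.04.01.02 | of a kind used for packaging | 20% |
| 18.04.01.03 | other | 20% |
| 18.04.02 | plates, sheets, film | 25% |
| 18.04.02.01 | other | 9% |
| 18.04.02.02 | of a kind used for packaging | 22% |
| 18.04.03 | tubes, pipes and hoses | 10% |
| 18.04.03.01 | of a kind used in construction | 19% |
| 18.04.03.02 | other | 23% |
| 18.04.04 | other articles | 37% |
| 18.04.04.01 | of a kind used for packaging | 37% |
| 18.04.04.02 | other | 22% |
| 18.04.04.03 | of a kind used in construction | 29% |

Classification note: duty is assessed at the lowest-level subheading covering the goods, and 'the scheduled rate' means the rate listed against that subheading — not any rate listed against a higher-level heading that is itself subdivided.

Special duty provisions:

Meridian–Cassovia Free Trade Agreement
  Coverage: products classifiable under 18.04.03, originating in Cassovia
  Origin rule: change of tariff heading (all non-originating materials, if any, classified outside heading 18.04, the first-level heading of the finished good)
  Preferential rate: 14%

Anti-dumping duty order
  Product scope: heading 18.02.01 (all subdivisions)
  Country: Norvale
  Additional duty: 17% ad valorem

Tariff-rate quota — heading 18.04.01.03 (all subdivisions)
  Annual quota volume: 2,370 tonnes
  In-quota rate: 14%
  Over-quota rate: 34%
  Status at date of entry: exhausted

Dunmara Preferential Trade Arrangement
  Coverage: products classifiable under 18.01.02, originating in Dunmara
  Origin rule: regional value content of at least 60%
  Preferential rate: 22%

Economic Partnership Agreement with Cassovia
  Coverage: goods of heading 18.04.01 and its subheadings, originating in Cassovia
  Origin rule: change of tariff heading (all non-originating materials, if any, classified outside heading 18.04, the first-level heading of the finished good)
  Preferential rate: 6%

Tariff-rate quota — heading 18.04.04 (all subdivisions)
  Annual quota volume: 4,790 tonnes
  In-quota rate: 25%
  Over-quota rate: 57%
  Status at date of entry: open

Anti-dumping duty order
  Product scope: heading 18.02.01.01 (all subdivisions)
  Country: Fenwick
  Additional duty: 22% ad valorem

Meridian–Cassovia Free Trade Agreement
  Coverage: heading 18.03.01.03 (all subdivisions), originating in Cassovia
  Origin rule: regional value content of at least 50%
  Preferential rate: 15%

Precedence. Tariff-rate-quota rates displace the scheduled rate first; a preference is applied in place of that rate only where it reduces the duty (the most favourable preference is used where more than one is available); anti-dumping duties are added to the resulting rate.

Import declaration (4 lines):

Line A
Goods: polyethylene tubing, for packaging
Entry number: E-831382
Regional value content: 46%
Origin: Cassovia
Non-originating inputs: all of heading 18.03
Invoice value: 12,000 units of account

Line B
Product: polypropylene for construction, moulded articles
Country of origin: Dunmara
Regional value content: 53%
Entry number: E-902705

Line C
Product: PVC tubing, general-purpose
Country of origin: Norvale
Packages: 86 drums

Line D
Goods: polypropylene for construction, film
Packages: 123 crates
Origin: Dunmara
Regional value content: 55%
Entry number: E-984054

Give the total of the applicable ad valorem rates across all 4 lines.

Line A: polyethylene → 18.02; tubing → 18.02.01; for packaging → 18.02.01.02. Scheduled 27%. Cassovia agreement on 18.04.03: 18.02.01.02 not covered; Cassovia agreement on 18.04.01: 18.02.01.02 not covered; Cassovia agreement on 18.03.01.03: 18.02.01.02 not covered. → 27%.
Line B: polypropylene → 18.01; moulded articles → 18.01.02; for construction → 18.01.02.03. Scheduled 2%. Dunmara agreement on 18.01.02: RVC < 60%. → 2%.
Line C: PVC → 18.03; tubing → 18.03.01; general-purpose → 18.03.01.03. Scheduled 12%. No special measure applies. → 12%.
Line D: polypropylene → 18.01; film → 18.01.01; for construction → 18.01.01.01. Scheduled 23%. Dunmara agreement on 18.01.02: 18.01.01.01 not covered. → 23%.
Sum: 27% + 2% + 12% + 23% = 64%.

64%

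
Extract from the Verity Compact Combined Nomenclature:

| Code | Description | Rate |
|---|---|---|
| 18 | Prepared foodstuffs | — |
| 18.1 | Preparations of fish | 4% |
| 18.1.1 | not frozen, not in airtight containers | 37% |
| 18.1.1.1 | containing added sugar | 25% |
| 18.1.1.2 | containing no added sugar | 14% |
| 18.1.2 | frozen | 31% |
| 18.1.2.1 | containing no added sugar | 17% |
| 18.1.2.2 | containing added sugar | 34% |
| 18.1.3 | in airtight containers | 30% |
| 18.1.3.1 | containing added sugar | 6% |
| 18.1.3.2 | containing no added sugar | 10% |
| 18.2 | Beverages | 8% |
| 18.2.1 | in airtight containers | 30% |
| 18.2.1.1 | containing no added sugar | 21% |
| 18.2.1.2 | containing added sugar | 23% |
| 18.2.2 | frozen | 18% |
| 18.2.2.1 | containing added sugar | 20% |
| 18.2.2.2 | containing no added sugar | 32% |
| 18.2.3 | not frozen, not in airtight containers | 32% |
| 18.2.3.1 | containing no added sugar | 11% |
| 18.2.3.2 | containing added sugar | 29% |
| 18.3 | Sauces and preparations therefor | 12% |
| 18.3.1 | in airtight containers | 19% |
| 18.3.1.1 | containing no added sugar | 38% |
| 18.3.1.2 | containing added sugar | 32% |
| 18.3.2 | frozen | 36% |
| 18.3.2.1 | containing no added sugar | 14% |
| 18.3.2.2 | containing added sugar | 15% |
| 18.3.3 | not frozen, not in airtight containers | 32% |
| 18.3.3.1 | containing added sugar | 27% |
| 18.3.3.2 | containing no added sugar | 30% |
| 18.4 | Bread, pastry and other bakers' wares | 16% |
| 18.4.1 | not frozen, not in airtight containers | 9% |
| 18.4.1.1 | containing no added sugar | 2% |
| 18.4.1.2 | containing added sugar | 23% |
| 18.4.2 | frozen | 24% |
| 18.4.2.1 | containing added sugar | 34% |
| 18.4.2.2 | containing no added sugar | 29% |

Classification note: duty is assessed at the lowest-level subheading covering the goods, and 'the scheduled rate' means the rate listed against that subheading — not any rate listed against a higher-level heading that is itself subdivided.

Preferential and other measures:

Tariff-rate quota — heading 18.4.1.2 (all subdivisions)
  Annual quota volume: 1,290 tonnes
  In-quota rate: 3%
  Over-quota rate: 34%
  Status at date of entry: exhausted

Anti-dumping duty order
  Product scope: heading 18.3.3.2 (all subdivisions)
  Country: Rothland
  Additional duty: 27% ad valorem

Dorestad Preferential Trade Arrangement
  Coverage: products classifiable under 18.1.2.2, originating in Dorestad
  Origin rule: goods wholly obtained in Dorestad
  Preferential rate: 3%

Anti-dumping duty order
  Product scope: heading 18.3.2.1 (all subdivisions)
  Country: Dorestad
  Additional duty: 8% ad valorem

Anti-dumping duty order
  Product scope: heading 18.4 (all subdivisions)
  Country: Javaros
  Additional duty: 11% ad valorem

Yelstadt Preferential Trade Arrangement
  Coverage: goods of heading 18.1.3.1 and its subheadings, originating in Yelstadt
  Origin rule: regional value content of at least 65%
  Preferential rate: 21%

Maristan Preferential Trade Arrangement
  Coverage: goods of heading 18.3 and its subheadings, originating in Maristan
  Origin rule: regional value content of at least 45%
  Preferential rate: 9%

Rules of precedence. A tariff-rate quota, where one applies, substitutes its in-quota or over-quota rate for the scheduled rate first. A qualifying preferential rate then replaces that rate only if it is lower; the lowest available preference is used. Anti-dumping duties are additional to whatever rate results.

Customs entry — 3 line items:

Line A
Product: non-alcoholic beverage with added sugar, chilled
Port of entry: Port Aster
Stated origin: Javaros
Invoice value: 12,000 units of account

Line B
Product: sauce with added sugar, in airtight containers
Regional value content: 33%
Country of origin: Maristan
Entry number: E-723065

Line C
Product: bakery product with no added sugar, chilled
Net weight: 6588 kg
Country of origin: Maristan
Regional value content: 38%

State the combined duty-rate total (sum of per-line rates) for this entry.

63%

Line A: non-alcoholic beverage → 18.2; chilled → 18.2.3; with added sugar → 18.2.3.2. Scheduled 29%. No special measure applies. → 29%.
Line B: sauce → 18.3; in airtight containers → 18.3.1; with added sugar → 18.3.1.2. Scheduled 32%. Maristan agreement on 18.3: RVC < 45%. → 32%.
Line C: bakery product → 18.4; chilled → 18.4.1; with no added sugar → 18.4.1.1. Scheduled 2%. Maristan agreement on 18.3: 18.4.1.1 not covered. → 2%.
Sum: 29% + 32% + 2% = 63%.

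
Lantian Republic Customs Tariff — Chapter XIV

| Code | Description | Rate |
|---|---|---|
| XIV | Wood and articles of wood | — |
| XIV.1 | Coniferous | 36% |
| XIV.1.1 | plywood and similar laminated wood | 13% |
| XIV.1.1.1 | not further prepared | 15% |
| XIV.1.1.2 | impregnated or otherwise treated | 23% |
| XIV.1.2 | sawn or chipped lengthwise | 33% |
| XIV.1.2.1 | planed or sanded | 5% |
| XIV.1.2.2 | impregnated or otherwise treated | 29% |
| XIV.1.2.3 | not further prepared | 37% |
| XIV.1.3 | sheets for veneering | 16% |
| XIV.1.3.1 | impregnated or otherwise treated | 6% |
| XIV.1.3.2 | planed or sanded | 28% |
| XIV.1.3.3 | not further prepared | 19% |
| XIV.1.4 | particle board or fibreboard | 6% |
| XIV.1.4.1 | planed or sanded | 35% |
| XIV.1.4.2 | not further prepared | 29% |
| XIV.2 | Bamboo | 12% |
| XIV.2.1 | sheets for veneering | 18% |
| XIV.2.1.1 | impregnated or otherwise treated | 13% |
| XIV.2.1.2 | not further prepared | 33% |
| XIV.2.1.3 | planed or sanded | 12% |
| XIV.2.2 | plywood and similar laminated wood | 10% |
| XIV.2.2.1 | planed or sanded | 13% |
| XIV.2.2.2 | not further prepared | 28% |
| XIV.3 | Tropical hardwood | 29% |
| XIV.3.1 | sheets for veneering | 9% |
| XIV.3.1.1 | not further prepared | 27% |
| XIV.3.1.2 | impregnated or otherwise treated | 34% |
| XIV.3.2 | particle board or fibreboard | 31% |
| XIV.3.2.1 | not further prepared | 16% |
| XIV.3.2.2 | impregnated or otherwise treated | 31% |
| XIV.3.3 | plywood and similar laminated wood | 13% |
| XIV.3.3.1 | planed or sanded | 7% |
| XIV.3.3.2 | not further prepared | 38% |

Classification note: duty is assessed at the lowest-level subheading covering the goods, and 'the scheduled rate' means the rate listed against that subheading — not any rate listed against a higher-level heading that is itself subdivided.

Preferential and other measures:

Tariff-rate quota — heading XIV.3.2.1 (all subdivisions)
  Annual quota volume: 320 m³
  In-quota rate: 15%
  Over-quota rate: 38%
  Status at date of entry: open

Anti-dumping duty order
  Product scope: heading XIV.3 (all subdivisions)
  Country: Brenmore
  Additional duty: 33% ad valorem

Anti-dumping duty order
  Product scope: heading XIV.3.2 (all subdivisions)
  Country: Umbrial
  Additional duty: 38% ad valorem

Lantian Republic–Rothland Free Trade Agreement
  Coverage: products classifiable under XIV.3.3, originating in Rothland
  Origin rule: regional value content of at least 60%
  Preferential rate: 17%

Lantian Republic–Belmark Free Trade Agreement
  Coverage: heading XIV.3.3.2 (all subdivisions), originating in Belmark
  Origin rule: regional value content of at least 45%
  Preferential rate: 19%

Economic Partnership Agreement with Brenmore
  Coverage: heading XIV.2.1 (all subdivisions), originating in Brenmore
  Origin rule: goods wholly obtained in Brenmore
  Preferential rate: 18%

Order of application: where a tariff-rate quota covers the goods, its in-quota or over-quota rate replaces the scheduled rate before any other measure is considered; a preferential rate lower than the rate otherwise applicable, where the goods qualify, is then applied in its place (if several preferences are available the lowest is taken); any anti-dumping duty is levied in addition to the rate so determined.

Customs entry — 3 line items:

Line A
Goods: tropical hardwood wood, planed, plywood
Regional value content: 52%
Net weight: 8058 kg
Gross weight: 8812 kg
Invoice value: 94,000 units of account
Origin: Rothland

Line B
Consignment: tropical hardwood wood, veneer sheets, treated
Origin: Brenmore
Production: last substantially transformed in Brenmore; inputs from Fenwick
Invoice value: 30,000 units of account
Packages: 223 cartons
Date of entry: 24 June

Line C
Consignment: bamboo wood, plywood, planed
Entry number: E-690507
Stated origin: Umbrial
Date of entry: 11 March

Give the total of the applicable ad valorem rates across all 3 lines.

Line A: tropical hardwood → XIV.3; plywood → XIV.3.3; planed → XIV.3.3.1. Scheduled 7%. Rothland agreement on XIV.3.3: RVC < 60%. → 7%.
Line B: tropical hardwood → XIV.3; veneer sheets → XIV.3.1; treated → XIV.3.1.2. Scheduled 34%. Brenmore agreement on XIV.2.1: XIV.3.1.2 not covered; anti-dumping (Brenmore, XIV.3): +33%; total 34% + 33% = 67%. → 67%.
Line C: bamboo → XIV.2; plywood → XIV.2.2; planed → XIV.2.2.1. Scheduled 13%. No special measure applies. → 13%.
Sum: 7% + 67% + 13% = 87%.

87%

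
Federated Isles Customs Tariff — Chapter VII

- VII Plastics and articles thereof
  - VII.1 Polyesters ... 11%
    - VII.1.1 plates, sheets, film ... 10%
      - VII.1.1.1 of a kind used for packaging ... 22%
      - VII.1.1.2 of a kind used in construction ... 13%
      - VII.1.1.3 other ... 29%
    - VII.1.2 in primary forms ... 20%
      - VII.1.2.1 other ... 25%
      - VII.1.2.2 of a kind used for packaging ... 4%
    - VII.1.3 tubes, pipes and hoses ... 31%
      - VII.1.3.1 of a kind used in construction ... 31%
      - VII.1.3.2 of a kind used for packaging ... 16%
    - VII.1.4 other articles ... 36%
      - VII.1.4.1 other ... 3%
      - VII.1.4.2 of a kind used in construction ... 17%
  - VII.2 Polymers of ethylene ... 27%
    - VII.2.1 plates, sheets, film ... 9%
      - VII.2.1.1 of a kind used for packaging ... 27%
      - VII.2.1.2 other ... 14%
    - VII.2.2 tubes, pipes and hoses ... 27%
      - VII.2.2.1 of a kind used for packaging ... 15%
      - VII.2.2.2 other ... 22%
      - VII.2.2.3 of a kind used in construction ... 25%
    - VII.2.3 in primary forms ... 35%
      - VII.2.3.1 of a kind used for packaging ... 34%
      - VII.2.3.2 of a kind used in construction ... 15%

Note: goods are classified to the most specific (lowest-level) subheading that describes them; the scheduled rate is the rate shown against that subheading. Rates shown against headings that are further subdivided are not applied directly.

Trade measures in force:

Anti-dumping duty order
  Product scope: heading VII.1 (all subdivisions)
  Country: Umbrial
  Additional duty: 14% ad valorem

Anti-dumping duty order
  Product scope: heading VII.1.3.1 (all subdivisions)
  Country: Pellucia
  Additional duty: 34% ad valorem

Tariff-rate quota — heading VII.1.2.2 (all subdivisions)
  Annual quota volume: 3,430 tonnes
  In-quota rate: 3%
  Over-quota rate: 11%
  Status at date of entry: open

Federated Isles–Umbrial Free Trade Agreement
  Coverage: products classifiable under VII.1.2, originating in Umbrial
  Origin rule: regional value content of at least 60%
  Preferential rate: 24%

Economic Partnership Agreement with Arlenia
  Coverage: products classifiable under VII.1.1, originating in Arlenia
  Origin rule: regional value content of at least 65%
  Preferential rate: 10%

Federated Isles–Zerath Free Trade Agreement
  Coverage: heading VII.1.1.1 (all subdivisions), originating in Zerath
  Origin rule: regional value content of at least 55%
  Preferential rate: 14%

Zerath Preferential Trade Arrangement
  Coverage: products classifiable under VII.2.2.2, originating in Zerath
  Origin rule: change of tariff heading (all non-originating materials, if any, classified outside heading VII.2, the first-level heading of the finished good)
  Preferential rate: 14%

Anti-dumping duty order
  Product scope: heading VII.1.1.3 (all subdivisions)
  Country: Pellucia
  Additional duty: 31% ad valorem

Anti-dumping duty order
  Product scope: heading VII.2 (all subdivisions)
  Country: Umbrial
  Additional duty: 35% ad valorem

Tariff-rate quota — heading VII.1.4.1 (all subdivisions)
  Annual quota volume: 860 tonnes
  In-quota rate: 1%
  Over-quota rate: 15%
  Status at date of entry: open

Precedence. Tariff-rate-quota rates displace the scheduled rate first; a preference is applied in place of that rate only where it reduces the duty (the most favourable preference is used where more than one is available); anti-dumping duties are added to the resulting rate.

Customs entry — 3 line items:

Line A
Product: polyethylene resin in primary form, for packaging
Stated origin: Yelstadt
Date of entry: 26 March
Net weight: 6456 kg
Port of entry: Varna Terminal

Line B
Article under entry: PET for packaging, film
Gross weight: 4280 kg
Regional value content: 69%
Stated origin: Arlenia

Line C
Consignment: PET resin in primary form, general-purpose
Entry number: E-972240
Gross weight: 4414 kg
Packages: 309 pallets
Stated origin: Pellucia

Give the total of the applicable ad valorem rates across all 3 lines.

69%

Line A: polyethylene → VII.2; resin in primary form → VII.2.3; for packaging → VII.2.3.1. Scheduled 34%. No special measure applies. → 34%.
Line B: PET → VII.1; film → VII.1.1; for packaging → VII.1.1.1. Scheduled 22%. Arlenia agreement on VII.1.1: RVC ≥ 65% → 10% available; preferential 10%. → 10%.
Line C: PET → VII.1; resin in primary form → VII.1.2; general-purpose → VII.1.2.1. Scheduled 25%. No special measure applies. → 25%.
Sum: 34% + 10% + 25% = 69%.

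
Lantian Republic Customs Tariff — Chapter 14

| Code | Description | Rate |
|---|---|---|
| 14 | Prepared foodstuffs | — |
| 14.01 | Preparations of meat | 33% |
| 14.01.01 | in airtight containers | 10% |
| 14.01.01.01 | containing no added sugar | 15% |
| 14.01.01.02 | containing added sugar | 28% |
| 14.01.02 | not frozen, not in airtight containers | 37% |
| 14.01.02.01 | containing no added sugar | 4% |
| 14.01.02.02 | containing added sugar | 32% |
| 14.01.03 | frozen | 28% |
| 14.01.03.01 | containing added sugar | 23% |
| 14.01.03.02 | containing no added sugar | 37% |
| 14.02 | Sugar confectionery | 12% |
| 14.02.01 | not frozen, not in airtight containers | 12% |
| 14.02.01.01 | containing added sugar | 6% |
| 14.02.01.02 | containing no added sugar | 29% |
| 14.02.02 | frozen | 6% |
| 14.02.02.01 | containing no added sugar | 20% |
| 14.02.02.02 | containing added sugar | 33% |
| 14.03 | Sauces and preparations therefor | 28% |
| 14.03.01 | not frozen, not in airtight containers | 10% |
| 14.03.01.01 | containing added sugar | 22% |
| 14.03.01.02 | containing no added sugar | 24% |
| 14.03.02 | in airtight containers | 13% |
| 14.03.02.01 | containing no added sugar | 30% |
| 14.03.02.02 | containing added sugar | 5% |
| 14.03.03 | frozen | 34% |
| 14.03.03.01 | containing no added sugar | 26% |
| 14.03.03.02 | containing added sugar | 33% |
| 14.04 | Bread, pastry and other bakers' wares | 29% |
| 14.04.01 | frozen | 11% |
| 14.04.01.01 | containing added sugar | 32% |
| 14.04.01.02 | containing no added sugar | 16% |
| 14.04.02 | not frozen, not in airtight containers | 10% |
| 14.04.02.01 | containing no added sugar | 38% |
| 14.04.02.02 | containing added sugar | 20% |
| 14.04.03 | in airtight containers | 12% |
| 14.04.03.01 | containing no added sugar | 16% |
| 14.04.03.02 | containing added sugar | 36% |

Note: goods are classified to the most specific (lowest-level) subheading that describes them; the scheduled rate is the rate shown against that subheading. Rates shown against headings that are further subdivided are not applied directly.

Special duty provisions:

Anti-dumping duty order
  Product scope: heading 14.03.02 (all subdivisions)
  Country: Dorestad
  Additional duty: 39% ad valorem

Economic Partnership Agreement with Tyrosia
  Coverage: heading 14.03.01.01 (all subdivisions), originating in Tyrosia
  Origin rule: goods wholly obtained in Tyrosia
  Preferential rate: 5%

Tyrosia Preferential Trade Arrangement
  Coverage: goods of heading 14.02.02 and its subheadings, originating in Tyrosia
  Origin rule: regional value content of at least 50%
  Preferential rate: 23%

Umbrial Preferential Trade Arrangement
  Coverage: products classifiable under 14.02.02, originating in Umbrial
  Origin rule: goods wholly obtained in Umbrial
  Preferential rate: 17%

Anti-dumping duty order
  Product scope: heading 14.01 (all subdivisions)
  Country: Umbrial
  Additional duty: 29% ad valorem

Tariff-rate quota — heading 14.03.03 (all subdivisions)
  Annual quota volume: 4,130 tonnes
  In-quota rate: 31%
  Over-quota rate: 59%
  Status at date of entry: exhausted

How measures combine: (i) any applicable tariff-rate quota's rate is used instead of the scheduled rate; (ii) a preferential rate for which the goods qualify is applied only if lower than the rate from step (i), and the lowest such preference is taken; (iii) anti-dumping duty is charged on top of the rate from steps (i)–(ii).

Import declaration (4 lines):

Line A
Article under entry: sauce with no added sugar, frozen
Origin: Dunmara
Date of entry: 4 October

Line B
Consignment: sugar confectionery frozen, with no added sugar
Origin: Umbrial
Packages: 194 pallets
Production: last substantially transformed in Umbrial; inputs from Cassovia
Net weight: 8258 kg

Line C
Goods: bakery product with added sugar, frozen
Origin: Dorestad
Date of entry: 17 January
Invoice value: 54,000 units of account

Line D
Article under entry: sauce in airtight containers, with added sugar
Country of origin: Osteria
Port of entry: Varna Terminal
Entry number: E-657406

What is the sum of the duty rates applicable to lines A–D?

116%

Line A: sauce → 14.03; frozen → 14.03.03; with no added sugar → 14.03.03.01. Scheduled 26%. quota on 14.03.03 exhausted → over-quota 59%. → 59%.
Line B: sugar confectionery → 14.02; frozen → 14.02.02; with no added sugar → 14.02.02.01. Scheduled 20%. Umbrial agreement on 14.02.02: not wholly obtained. → 20%.
Line C: bakery product → 14.04; frozen → 14.04.01; with added sugar → 14.04.01.01. Scheduled 32%. No special measure applies. → 32%.
Line D: sauce → 14.03; in airtight containers → 14.03.02; with added sugar → 14.03.02.02. Scheduled 5%. No special measure applies. → 5%.
Sum: 59% + 20% + 32% + 5% = 116%.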